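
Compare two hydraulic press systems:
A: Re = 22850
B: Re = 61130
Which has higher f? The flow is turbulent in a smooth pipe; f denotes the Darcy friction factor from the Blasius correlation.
f(A) = 0.0257, f(B) = 0.0201. Answer: A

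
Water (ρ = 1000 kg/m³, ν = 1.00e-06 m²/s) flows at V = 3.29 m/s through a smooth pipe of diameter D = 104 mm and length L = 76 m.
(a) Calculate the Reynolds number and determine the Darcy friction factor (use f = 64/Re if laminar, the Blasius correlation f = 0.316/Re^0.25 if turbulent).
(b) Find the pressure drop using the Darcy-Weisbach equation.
(a) Re = V·D/ν = 3.29·0.104/1.00e-06 = 342160 → turbulent (Re > 4000); f = 0.316/Re^0.25 = 0.316/342160^0.25 = 0.013066 (Blasius is strictly valid for Re ≲ 1e5; used here as the smooth-pipe estimate the problem specifies)
(b) Darcy-Weisbach: ΔP = f·(L/D)·½ρV²/1000 = 0.013066·(76/0.104)·½·1000·3.29²/1000 = 51.68 kPa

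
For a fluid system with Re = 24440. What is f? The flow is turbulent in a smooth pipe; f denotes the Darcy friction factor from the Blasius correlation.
Formula: f = \frac{0.316}{Re^{0.25}}
f = 0.316/24440^0.25 = 0.02527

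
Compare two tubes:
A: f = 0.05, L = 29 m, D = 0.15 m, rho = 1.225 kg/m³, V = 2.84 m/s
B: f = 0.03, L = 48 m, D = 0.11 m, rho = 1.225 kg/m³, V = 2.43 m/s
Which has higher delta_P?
delta_P(A) = 0.04776 kPa, delta_P(B) = 0.04735 kPa. Answer: A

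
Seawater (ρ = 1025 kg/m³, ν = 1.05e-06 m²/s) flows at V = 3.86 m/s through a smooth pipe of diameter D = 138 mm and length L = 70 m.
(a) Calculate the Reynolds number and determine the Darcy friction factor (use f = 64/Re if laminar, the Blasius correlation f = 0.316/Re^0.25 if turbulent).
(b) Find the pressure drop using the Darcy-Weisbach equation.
(a) Re = V·D/ν = 3.86·0.138/1.05e-06 = 507310 → turbulent (Re > 4000); f = 0.316/Re^0.25 = 0.316/507310^0.25 = 0.01184 (Blasius is strictly valid for Re ≲ 1e5; used here as the smooth-pipe estimate the problem specifies)
(b) Darcy-Weisbach: ΔP = f·(L/D)·½ρV²/1000 = 0.01184·(70/0.138)·½·1025·3.86²/1000 = 45.86 kPa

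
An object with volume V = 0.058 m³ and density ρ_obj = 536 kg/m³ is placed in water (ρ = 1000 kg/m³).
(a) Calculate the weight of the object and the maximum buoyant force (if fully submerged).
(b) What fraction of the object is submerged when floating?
(a) W=rho_obj*g*V=536*9.81*0.058=305.0 N; F_B(max)=rho*g*V=1000*9.81*0.058=569.0 N
(b) Floating fraction=rho_obj/rho=536/1000=0.536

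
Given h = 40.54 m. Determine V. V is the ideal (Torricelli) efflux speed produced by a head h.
Formula: V = \sqrt{2 g h}
V = √(2·9.81·40.54) = 28.2 m/s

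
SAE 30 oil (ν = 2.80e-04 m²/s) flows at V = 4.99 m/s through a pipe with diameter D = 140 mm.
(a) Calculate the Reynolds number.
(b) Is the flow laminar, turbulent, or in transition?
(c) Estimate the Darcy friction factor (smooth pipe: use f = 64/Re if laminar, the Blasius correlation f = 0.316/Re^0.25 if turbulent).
(a) Re = V·D/ν = 4.99·0.14/2.80e-04 = 2495
(b) Flow regime: transition (2300 ≤ Re ≤ 4000)
(c) Friction factor: f ≈ 0.04 (transitional regime, no simple correlation)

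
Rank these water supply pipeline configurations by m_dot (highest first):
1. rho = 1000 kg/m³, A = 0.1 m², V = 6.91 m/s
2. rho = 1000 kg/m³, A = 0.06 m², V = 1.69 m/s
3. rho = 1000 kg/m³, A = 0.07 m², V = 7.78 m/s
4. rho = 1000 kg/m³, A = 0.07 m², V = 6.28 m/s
Case 1: m_dot = 691 kg/s
Case 2: m_dot = 101.4 kg/s
Case 3: m_dot = 544.6 kg/s
Case 4: m_dot = 439.6 kg/s
Ranking (highest first): 1, 3, 4, 2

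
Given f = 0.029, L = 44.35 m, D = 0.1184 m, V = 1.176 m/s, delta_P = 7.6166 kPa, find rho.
Formula: \Delta P = f \frac{L}{D} \frac{\rho V^2}{2}
Substituting knowns: 7.6166 = 0.029·(44.35/0.1184)·0.5·rho·1.176²/1000
Solving for rho: rho = (7.6166·1000)/(0.029·(44.35/0.1184)·0.5·1.176²) = 1014 kg/m³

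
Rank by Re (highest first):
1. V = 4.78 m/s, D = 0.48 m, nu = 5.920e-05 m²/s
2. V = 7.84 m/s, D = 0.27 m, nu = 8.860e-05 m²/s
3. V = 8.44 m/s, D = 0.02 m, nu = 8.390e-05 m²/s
Case 1: Re = 38757
Case 2: Re = 23892
Case 3: Re = 2012
Ranking (highest first): 1, 2, 3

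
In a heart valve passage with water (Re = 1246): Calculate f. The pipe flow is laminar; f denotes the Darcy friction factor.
Formula: f = \frac{64}{Re}
f = 64/1246 = 0.05136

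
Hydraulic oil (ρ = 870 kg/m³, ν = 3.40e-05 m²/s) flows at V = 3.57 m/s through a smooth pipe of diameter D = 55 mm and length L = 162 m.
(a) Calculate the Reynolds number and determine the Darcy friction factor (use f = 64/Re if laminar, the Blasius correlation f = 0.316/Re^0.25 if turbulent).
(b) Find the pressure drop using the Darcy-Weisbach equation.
(a) Re = V·D/ν = 3.57·0.055/3.40e-05 = 5775 → turbulent (Re > 4000); f = 0.316/Re^0.25 = 0.316/5775^0.25 = 0.036249
(b) Darcy-Weisbach: ΔP = f·(L/D)·½ρV²/1000 = 0.036249·(162/0.055)·½·870·3.57²/1000 = 591.9 kPa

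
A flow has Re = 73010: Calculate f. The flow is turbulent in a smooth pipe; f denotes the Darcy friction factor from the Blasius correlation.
Formula: f = \frac{0.316}{Re^{0.25}}
f = 0.316/73010^0.25 = 0.01922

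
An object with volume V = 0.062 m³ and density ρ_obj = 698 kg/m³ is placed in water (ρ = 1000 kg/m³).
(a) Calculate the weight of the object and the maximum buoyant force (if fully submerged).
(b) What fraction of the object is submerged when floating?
(a) W=rho_obj*g*V=698*9.81*0.062=424.5 N; F_B(max)=rho*g*V=1000*9.81*0.062=608.2 N
(b) Floating fraction=rho_obj/rho=698/1000=0.698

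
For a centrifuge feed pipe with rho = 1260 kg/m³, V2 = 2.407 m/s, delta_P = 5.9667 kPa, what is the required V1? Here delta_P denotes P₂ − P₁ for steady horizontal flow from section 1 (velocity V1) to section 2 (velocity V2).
Formula: \Delta P = \frac{1}{2} \rho (V_1^2 - V_2^2)
Substituting knowns: 5.9667 = 0.5·1260·(V1² − 2.407²)/1000
Solving for V1: V1 = √(2.407² + 2·(5.9667·1000)/1260) = 3.907 m/s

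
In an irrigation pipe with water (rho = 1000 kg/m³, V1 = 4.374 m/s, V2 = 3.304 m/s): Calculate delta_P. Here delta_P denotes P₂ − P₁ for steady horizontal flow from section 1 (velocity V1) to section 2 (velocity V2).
Formula: \Delta P = \frac{1}{2} \rho (V_1^2 - V_2^2)
delta_P = 0.5·1000·(4.374² − 3.304²)/1000 = 4.108 kPa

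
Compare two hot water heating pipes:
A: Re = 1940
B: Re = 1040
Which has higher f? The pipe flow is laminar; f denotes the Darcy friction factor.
f(A) = 0.03299, f(B) = 0.06154. Answer: B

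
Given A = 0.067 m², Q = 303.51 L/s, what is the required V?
Formula: Q = A V
Substituting knowns: 303.51 = 0.067·V·1000
Solving for V: V = (303.51/1000)/0.067 = 4.53 m/s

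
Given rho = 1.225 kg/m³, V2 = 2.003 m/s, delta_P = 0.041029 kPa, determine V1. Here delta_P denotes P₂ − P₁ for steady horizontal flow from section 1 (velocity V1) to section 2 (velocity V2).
Formula: \Delta P = \frac{1}{2} \rho (V_1^2 - V_2^2)
Substituting knowns: 0.041029 = 0.5·1.225·(V1² − 2.003²)/1000
Solving for V1: V1 = √(2.003² + 2·(0.041029·1000)/1.225) = 8.426 m/s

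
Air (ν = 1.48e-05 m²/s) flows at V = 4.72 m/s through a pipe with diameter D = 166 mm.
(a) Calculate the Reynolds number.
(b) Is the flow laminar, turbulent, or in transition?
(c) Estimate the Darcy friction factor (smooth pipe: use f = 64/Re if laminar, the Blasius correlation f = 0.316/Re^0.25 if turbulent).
(a) Re = V·D/ν = 4.72·0.166/1.48e-05 = 52941
(b) Flow regime: turbulent (Re > 4000)
(c) Friction factor: f = 0.316/Re^0.25 = 0.316/52941^0.25 = 0.02083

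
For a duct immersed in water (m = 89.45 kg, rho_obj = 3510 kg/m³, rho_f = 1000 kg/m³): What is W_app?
Formula: W_{app} = mg\left(1 - \frac{\rho_f}{\rho_{obj}}\right)
W_app = 89.45·9.81·(1 − 1000/3510) = 627.5 N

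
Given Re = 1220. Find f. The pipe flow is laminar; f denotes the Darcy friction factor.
Formula: f = \frac{64}{Re}
f = 64/1220 = 0.05246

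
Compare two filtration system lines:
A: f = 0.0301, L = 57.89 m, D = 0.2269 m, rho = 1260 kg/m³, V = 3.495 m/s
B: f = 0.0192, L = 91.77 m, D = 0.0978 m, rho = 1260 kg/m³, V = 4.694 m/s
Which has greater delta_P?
delta_P(A) = 59.1 kPa, delta_P(B) = 250.1 kPa. Answer: B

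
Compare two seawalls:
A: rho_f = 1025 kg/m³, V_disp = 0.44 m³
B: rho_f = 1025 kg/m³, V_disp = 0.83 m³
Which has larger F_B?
F_B(A) = 4424 N, F_B(B) = 8346 N. Answer: B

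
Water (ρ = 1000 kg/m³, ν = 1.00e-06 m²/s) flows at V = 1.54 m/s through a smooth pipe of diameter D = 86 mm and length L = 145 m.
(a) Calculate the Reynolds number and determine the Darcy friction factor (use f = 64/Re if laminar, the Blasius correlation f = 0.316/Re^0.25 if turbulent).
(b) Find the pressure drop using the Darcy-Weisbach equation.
(a) Re = V·D/ν = 1.54·0.086/1.00e-06 = 132440 → turbulent (Re > 4000); f = 0.316/Re^0.25 = 0.316/132440^0.25 = 0.016565 (Blasius is strictly valid for Re ≲ 1e5; used here as the smooth-pipe estimate the problem specifies)
(b) Darcy-Weisbach: ΔP = f·(L/D)·½ρV²/1000 = 0.016565·(145/0.086)·½·1000·1.54²/1000 = 33.12 kPa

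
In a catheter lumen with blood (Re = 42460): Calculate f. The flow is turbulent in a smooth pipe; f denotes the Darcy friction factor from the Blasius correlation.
Formula: f = \frac{0.316}{Re^{0.25}}
f = 0.316/42460^0.25 = 0.02201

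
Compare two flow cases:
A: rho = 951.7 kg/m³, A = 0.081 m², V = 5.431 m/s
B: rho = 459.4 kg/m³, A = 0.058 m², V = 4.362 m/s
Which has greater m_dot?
m_dot(A) = 418.7 kg/s, m_dot(B) = 116.2 kg/s. Answer: A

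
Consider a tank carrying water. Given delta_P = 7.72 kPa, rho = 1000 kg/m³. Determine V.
Formula: V = \sqrt{\frac{2 \Delta P}{\rho}}
V = √(2·(7.72·1000)/1000) = 3.929 m/s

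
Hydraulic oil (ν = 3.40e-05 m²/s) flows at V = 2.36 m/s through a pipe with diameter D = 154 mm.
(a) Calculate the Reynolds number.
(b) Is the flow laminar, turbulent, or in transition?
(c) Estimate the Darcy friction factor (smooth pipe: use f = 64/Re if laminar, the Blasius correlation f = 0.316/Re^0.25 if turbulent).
(a) Re = V·D/ν = 2.36·0.154/3.40e-05 = 10689
(b) Flow regime: turbulent (Re > 4000)
(c) Friction factor: f = 0.316/Re^0.25 = 0.316/10689^0.25 = 0.03108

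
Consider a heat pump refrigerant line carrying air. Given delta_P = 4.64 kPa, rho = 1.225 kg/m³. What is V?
Formula: V = \sqrt{\frac{2 \Delta P}{\rho}}
V = √(2·(4.64·1000)/1.225) = 87.04 m/s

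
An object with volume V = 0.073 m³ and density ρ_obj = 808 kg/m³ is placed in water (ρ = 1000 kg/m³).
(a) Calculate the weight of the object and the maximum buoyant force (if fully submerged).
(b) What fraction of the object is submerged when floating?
(a) W=rho_obj*g*V=808*9.81*0.073=578.6 N; F_B(max)=rho*g*V=1000*9.81*0.073=716.1 N
(b) Floating fraction=rho_obj/rho=808/1000=0.808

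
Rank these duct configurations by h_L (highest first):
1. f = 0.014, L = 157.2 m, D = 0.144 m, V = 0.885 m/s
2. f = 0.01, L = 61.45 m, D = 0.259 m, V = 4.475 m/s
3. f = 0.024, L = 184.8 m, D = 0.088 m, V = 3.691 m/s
Case 1: h_L = 0.6101 m
Case 2: h_L = 2.422 m
Case 3: h_L = 35 m
Ranking (highest first): 3, 2, 1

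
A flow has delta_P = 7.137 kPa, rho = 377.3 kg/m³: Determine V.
Formula: V = \sqrt{\frac{2 \Delta P}{\rho}}
V = √(2·(7.137·1000)/377.3) = 6.151 m/s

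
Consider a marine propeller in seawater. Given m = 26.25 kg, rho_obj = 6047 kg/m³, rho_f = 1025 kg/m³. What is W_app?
Formula: W_{app} = mg\left(1 - \frac{\rho_f}{\rho_{obj}}\right)
W_app = 26.25·9.81·(1 − 1025/6047) = 213.9 N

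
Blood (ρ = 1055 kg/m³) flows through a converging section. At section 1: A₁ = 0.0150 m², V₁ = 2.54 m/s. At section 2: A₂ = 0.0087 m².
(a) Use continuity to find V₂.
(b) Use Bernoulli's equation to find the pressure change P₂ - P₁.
(a) Continuity: A₁V₁=A₂V₂ -> V₂=A₁V₁/A₂=0.0150*2.54/0.0087=4.38 m/s
(b) Bernoulli: P₂-P₁=0.5*rho*(V₁^2-V₂^2)/1000=0.5*1055*(2.54^2-4.38^2)/1000=-6.717 kPa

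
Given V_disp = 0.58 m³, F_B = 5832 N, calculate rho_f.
Formula: F_B = \rho_f g V_{disp}
Substituting knowns: 5832 = rho_f·9.81·0.58
Solving for rho_f: rho_f = 5832/(9.81·0.58) = 1025 kg/m³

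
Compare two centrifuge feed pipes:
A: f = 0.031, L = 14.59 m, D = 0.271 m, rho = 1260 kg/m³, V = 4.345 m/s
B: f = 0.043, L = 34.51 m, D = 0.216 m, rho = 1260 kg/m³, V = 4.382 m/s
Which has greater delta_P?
delta_P(A) = 19.85 kPa, delta_P(B) = 83.11 kPa. Answer: B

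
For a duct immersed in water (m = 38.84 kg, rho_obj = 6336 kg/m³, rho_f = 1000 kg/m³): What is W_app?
Formula: W_{app} = mg\left(1 - \frac{\rho_f}{\rho_{obj}}\right)
W_app = 38.84·9.81·(1 − 1000/6336) = 320.9 N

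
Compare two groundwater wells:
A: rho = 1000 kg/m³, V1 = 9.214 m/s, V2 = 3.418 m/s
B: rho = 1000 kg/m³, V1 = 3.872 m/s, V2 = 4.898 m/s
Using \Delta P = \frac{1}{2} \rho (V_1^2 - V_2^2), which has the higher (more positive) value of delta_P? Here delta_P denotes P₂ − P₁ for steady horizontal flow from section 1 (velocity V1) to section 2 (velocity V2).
delta_P(A) = 36.61 kPa, delta_P(B) = -4.499 kPa. Answer: A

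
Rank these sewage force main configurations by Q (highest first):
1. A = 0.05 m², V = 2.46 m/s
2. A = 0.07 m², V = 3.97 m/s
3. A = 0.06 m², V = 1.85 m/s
Case 1: Q = 123 L/s
Case 2: Q = 277.9 L/s
Case 3: Q = 111 L/s
Ranking (highest first): 2, 1, 3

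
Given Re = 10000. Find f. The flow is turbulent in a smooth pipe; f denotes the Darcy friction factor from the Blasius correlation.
Formula: f = \frac{0.316}{Re^{0.25}}
f = 0.316/10000^0.25 = 0.0316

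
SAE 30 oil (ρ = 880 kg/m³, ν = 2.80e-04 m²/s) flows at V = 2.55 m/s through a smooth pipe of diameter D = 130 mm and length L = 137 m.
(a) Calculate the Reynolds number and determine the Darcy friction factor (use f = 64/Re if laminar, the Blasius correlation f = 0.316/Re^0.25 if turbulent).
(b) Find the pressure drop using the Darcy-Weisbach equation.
(a) Re = V·D/ν = 2.55·0.13/2.80e-04 = 1183.9 → laminar (Re < 2300); f = 64/Re = 64/1183.9 = 0.054059
(b) Darcy-Weisbach: ΔP = f·(L/D)·½ρV²/1000 = 0.054059·(137/0.130)·½·880·2.55²/1000 = 163 kPa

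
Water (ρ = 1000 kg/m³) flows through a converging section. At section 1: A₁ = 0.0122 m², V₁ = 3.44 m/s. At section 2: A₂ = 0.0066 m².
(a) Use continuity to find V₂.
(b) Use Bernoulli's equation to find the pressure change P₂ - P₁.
(a) Continuity: A₁V₁=A₂V₂ -> V₂=A₁V₁/A₂=0.0122*3.44/0.0066=6.36 m/s
(b) Bernoulli: P₂-P₁=0.5*rho*(V₁^2-V₂^2)/1000=0.5*1000*(3.44^2-6.36^2)/1000=-14.31 kPa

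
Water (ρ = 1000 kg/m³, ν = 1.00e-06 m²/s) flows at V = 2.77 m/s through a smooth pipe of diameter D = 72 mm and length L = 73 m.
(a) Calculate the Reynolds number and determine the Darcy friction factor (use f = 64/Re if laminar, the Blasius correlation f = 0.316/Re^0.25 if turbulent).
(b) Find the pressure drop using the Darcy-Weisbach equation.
(a) Re = V·D/ν = 2.77·0.072/1.00e-06 = 199440 → turbulent (Re > 4000); f = 0.316/Re^0.25 = 0.316/199440^0.25 = 0.014953 (Blasius is strictly valid for Re ≲ 1e5; used here as the smooth-pipe estimate the problem specifies)
(b) Darcy-Weisbach: ΔP = f·(L/D)·½ρV²/1000 = 0.014953·(73/0.072)·½·1000·2.77²/1000 = 58.16 kPa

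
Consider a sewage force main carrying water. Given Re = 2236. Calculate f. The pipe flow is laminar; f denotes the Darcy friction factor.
Formula: f = \frac{64}{Re}
f = 64/2236 = 0.02862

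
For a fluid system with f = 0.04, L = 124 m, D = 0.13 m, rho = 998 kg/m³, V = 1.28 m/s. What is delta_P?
Formula: \Delta P = f \frac{L}{D} \frac{\rho V^2}{2}
delta_P = 0.04·(124/0.13)·0.5·998·1.28²/1000 = 31.19 kPa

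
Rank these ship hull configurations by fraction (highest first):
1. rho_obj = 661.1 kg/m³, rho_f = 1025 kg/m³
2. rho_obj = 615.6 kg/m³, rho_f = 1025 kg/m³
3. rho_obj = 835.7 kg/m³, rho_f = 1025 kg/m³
Case 1: fraction = 0.645
Case 2: fraction = 0.6006
Case 3: fraction = 0.8153
Ranking (highest first): 3, 1, 2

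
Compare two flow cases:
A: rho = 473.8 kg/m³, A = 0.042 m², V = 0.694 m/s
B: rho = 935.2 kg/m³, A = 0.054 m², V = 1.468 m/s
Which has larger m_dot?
m_dot(A) = 13.81 kg/s, m_dot(B) = 74.14 kg/s. Answer: B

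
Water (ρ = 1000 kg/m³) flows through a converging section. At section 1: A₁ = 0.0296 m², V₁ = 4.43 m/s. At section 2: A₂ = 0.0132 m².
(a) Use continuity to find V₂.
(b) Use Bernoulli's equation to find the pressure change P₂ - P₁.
(a) Continuity: A₁V₁=A₂V₂ -> V₂=A₁V₁/A₂=0.0296*4.43/0.0132=9.93 m/s
(b) Bernoulli: P₂-P₁=0.5*rho*(V₁^2-V₂^2)/1000=0.5*1000*(4.43^2-9.93^2)/1000=-39.49 kPa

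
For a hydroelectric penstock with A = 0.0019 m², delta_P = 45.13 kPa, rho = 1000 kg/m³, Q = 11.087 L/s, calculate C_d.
Formula: Q = C_d A \sqrt{\frac{2 \Delta P}{\rho}}
Substituting knowns: 11.087 = C_d·0.0019·√(2·(45.13·1000)/1000)·1000
Solving for C_d: C_d = (11.087/1000)/(0.0019·√(2·(45.13·1000)/1000)) = 0.6142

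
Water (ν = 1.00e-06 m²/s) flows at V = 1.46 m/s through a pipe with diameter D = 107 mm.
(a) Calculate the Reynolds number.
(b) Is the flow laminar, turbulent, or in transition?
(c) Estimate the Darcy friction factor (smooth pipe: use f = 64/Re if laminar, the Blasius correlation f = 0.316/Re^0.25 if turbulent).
(a) Re = V·D/ν = 1.46·0.107/1.00e-06 = 156220
(b) Flow regime: turbulent (Re > 4000)
(c) Friction factor: f = 0.316/Re^0.25 = 0.316/156220^0.25 = 0.01589 (Blasius is strictly valid for Re ≲ 1e5; used here as the smooth-pipe estimate the problem specifies)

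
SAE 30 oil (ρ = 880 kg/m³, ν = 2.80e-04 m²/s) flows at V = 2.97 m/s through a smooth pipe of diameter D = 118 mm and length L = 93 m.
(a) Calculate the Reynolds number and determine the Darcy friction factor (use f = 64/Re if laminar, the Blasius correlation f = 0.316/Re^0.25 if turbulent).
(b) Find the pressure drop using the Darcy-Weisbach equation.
(a) Re = V·D/ν = 2.97·0.118/2.80e-04 = 1251.6 → laminar (Re < 2300); f = 64/Re = 64/1251.6 = 0.051135
(b) Darcy-Weisbach: ΔP = f·(L/D)·½ρV²/1000 = 0.051135·(93/0.118)·½·880·2.97²/1000 = 156.4 kPa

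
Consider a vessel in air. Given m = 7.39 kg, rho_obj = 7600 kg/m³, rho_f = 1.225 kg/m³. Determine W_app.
Formula: W_{app} = mg\left(1 - \frac{\rho_f}{\rho_{obj}}\right)
W_app = 7.39·9.81·(1 − 1.225/7600) = 72.48 N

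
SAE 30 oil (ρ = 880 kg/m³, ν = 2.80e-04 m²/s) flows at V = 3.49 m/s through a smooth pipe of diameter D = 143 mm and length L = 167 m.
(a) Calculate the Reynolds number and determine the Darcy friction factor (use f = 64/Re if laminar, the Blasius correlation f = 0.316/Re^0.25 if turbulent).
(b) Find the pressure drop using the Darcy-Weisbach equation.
(a) Re = V·D/ν = 3.49·0.143/2.80e-04 = 1782.4 → laminar (Re < 2300); f = 64/Re = 64/1782.4 = 0.035907
(b) Darcy-Weisbach: ΔP = f·(L/D)·½ρV²/1000 = 0.035907·(167/0.143)·½·880·3.49²/1000 = 224.7 kPa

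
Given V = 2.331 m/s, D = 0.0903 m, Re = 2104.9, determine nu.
Formula: Re = \frac{V D}{\nu}
Substituting knowns: 2104.9 = 2.331·0.0903/nu
Solving for nu: nu = 2.331·0.0903/2104.9 = 0.0001 m²/s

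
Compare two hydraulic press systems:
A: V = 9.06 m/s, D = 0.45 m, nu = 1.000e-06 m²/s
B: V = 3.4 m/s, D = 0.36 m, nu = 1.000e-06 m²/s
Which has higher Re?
Re(A) = 4.077e+06, Re(B) = 1.224e+06. Answer: A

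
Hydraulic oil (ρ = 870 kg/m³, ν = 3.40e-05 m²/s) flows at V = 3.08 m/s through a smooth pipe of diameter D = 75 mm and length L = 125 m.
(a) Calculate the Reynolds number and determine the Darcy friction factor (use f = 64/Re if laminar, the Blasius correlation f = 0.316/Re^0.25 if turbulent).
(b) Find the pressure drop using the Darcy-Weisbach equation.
(a) Re = V·D/ν = 3.08·0.075/3.40e-05 = 6794.1 → turbulent (Re > 4000); f = 0.316/Re^0.25 = 0.316/6794.1^0.25 = 0.034806
(b) Darcy-Weisbach: ΔP = f·(L/D)·½ρV²/1000 = 0.034806·(125/0.075)·½·870·3.08²/1000 = 239.4 kPa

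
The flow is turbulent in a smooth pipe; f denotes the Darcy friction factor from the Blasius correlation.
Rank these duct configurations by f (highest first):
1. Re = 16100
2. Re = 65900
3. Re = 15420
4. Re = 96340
Case 1: f = 0.02805
Case 2: f = 0.01972
Case 3: f = 0.02836
Case 4: f = 0.01794
Ranking (highest first): 3, 1, 2, 4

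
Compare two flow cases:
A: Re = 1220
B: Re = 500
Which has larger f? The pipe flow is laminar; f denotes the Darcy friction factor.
f(A) = 0.05246, f(B) = 0.128. Answer: B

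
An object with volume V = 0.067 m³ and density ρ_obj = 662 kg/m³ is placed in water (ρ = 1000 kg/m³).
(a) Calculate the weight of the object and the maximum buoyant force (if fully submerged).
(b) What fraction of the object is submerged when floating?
(a) W=rho_obj*g*V=662*9.81*0.067=435.1 N; F_B(max)=rho*g*V=1000*9.81*0.067=657.3 N
(b) Floating fraction=rho_obj/rho=662/1000=0.662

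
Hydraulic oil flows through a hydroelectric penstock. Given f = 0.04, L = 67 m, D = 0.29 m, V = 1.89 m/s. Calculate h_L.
Formula: h_L = f \frac{L}{D} \frac{V^2}{2g}
h_L = 0.04·(67/0.29)·1.89²/(2·9.81) = 1.683 m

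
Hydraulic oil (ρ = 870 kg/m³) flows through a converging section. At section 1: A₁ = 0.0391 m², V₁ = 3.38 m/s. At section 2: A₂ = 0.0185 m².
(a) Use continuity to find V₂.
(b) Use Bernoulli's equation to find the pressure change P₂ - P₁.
(a) Continuity: A₁V₁=A₂V₂ -> V₂=A₁V₁/A₂=0.0391*3.38/0.0185=7.14 m/s
(b) Bernoulli: P₂-P₁=0.5*rho*(V₁^2-V₂^2)/1000=0.5*870*(3.38^2-7.14^2)/1000=-17.21 kPa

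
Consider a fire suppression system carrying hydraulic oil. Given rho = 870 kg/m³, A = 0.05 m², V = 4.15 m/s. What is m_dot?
Formula: \dot{m} = \rho A V
m_dot = 870·0.05·4.15 = 180.5 kg/s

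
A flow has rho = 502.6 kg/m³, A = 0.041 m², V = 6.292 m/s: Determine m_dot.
Formula: \dot{m} = \rho A V
m_dot = 502.6·0.041·6.292 = 129.7 kg/s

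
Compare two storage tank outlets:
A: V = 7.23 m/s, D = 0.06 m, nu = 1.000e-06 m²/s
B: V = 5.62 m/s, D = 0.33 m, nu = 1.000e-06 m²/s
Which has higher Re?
Re(A) = 433800, Re(B) = 1.855e+06. Answer: B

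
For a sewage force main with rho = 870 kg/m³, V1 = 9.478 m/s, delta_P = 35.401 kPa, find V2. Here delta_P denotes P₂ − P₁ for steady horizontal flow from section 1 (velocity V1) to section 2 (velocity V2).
Formula: \Delta P = \frac{1}{2} \rho (V_1^2 - V_2^2)
Substituting knowns: 35.401 = 0.5·870·(9.478² − V2²)/1000
Solving for V2: V2 = √(9.478² − 2·(35.401·1000)/870) = 2.907 m/s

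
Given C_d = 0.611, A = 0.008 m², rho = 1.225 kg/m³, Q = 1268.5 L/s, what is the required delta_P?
Formula: Q = C_d A \sqrt{\frac{2 \Delta P}{\rho}}
Substituting knowns: 1268.5 = 0.611·0.008·√(2·(delta_P·1000)/1.225)·1000
Solving for delta_P: delta_P = ((1268.5/1000)/(0.611·0.008))²·1.225/2/1000 = 41.25 kPa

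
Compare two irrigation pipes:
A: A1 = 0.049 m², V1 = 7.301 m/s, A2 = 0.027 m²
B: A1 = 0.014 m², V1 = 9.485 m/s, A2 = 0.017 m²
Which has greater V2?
V2(A) = 13.25 m/s, V2(B) = 7.811 m/s. Answer: A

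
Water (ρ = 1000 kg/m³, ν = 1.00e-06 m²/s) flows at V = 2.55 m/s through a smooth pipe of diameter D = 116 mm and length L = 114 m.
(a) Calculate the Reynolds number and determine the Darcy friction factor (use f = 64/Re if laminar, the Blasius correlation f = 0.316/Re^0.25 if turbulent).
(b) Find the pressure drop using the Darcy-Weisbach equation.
(a) Re = V·D/ν = 2.55·0.116/1.00e-06 = 295800 → turbulent (Re > 4000); f = 0.316/Re^0.25 = 0.316/295800^0.25 = 0.01355 (Blasius is strictly valid for Re ≲ 1e5; used here as the smooth-pipe estimate the problem specifies)
(b) Darcy-Weisbach: ΔP = f·(L/D)·½ρV²/1000 = 0.01355·(114/0.116)·½·1000·2.55²/1000 = 43.29 kPa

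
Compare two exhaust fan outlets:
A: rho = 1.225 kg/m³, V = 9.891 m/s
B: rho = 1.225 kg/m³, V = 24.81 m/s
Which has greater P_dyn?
P_dyn(A) = 0.05992 kPa, P_dyn(B) = 0.377 kPa. Answer: B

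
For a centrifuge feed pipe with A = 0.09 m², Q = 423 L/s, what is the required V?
Formula: Q = A V
Substituting knowns: 423 = 0.09·V·1000
Solving for V: V = (423/1000)/0.09 = 4.7 m/s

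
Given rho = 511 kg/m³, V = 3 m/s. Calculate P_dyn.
Formula: P_{dyn} = \frac{1}{2} \rho V^2
P_dyn = 0.5·511·3²/1000 = 2.3 kPa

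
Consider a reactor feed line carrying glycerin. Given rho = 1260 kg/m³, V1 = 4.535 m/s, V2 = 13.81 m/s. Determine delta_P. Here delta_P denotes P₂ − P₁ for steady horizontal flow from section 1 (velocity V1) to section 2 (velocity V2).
Formula: \Delta P = \frac{1}{2} \rho (V_1^2 - V_2^2)
delta_P = 0.5·1260·(4.535² − 13.81²)/1000 = -107.2 kPa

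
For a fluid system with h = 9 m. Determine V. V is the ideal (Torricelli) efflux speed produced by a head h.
Formula: V = \sqrt{2 g h}
V = √(2·9.81·9) = 13.29 m/s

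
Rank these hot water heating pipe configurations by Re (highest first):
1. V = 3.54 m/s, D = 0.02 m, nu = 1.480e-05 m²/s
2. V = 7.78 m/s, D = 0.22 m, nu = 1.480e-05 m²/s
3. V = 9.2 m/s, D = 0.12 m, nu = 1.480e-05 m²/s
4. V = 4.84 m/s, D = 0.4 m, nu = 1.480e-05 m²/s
Case 1: Re = 4784
Case 2: Re = 115649
Case 3: Re = 74595
Case 4: Re = 130811
Ranking (highest first): 4, 2, 3, 1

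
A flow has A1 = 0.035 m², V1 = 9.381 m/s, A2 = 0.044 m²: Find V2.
Formula: V_2 = \frac{A_1 V_1}{A_2}
V2 = 0.035·9.381/0.044 = 7.462 m/s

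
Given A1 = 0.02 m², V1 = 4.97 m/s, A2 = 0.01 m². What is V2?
Formula: V_2 = \frac{A_1 V_1}{A_2}
V2 = 0.02·4.97/0.01 = 9.94 m/s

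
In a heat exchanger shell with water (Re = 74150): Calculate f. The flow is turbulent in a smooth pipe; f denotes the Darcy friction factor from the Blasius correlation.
Formula: f = \frac{0.316}{Re^{0.25}}
f = 0.316/74150^0.25 = 0.01915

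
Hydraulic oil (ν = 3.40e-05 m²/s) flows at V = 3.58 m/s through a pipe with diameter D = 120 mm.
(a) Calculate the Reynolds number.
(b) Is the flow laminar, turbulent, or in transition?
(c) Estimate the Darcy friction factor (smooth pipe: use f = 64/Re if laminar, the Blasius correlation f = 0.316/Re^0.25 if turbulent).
(a) Re = V·D/ν = 3.58·0.12/3.40e-05 = 12635
(b) Flow regime: turbulent (Re > 4000)
(c) Friction factor: f = 0.316/Re^0.25 = 0.316/12635^0.25 = 0.02981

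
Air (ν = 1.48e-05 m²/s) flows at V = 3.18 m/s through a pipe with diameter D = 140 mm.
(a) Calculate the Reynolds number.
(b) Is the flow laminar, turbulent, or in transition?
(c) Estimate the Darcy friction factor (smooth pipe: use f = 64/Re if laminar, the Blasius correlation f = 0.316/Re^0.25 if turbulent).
(a) Re = V·D/ν = 3.18·0.14/1.48e-05 = 30081
(b) Flow regime: turbulent (Re > 4000)
(c) Friction factor: f = 0.316/Re^0.25 = 0.316/30081^0.25 = 0.02399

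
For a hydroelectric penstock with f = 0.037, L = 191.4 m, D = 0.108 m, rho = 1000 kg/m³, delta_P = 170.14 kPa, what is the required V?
Formula: \Delta P = f \frac{L}{D} \frac{\rho V^2}{2}
Substituting knowns: 170.14 = 0.037·(191.4/0.108)·0.5·1000·V²/1000
Solving for V: V = √((170.14·1000)/(0.037·(191.4/0.108)·0.5·1000)) = 2.278 m/s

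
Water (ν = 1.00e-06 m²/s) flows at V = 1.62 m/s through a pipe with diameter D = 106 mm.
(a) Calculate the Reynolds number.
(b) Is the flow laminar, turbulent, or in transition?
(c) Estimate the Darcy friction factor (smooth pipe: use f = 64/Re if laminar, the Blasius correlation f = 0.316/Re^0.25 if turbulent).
(a) Re = V·D/ν = 1.62·0.106/1.00e-06 = 171720
(b) Flow regime: turbulent (Re > 4000)
(c) Friction factor: f = 0.316/Re^0.25 = 0.316/171720^0.25 = 0.01552 (Blasius is strictly valid for Re ≲ 1e5; used here as the smooth-pipe estimate the problem specifies)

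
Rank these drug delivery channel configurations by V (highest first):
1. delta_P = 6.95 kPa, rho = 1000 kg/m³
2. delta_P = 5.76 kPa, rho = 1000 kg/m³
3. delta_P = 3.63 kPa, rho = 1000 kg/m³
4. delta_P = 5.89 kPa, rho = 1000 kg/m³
Case 1: V = 3.728 m/s
Case 2: V = 3.394 m/s
Case 3: V = 2.694 m/s
Case 4: V = 3.432 m/s
Ranking (highest first): 1, 4, 2, 3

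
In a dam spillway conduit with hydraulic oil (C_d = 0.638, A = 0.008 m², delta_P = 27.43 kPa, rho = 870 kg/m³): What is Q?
Formula: Q = C_d A \sqrt{\frac{2 \Delta P}{\rho}}
Q = 0.638·0.008·√(2·(27.43·1000)/870)·1000 = 40.53 L/s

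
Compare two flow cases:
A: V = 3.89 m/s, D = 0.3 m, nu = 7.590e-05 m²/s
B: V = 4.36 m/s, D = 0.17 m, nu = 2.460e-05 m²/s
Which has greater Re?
Re(A) = 15375, Re(B) = 30130. Answer: B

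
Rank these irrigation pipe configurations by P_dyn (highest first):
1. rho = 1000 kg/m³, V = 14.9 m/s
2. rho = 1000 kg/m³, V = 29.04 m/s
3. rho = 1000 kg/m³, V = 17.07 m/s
Case 1: P_dyn = 111 kPa
Case 2: P_dyn = 421.7 kPa
Case 3: P_dyn = 145.7 kPa
Ranking (highest first): 2, 3, 1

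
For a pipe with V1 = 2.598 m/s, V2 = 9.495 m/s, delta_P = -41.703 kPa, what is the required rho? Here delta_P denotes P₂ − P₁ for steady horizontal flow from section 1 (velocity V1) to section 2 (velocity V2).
Formula: \Delta P = \frac{1}{2} \rho (V_1^2 - V_2^2)
Substituting knowns: -41.703 = 0.5·rho·(2.598² − 9.495²)/1000
Solving for rho: rho = 2·(-41.703·1000)/(2.598² − 9.495²) = 1000 kg/m³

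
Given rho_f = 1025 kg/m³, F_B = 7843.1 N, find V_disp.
Formula: F_B = \rho_f g V_{disp}
Substituting knowns: 7843.1 = 1025·9.81·V_disp
Solving for V_disp: V_disp = 7843.1/(1025·9.81) = 0.78 m³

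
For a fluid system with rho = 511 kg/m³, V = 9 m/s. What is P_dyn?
Formula: P_{dyn} = \frac{1}{2} \rho V^2
P_dyn = 0.5·511·9²/1000 = 20.7 kPa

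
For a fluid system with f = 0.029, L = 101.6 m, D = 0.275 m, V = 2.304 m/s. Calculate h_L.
Formula: h_L = f \frac{L}{D} \frac{V^2}{2g}
h_L = 0.029·(101.6/0.275)·2.304²/(2·9.81) = 2.899 m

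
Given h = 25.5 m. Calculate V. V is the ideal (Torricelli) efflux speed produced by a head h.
Formula: V = \sqrt{2 g h}
V = √(2·9.81·25.5) = 22.37 m/s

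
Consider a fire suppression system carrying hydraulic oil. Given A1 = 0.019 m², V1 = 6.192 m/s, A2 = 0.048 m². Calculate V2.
Formula: V_2 = \frac{A_1 V_1}{A_2}
V2 = 0.019·6.192/0.048 = 2.451 m/s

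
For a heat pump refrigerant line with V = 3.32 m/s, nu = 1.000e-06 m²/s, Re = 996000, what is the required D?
Formula: Re = \frac{V D}{\nu}
Substituting knowns: 996000 = 3.32·D/1.000e-06
Solving for D: D = 996000·1.000e-06/3.32 = 0.3 m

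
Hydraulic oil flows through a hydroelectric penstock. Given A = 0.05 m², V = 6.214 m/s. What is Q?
Formula: Q = A V
Q = 0.05·6.214·1000 = 310.7 L/s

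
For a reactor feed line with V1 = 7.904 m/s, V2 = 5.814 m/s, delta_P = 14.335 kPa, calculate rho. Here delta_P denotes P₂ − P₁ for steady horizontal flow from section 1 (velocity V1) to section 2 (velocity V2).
Formula: \Delta P = \frac{1}{2} \rho (V_1^2 - V_2^2)
Substituting knowns: 14.335 = 0.5·rho·(7.904² − 5.814²)/1000
Solving for rho: rho = 2·(14.335·1000)/(7.904² − 5.814²) = 1000 kg/m³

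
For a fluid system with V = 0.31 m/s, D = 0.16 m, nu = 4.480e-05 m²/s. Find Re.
Formula: Re = \frac{V D}{\nu}
Re = 0.31·0.16/4.480e-05 = 1107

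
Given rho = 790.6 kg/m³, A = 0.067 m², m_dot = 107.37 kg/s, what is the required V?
Formula: \dot{m} = \rho A V
Substituting knowns: 107.37 = 790.6·0.067·V
Solving for V: V = 107.37/(790.6·0.067) = 2.027 m/s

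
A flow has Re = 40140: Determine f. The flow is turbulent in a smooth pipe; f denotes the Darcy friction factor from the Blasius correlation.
Formula: f = \frac{0.316}{Re^{0.25}}
f = 0.316/40140^0.25 = 0.02233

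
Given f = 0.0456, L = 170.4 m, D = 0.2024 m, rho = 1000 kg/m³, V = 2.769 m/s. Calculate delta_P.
Formula: \Delta P = f \frac{L}{D} \frac{\rho V^2}{2}
delta_P = 0.0456·(170.4/0.2024)·0.5·1000·2.769²/1000 = 147.2 kPa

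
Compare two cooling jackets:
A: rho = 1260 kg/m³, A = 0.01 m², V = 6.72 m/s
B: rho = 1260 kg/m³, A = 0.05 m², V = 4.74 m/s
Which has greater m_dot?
m_dot(A) = 84.67 kg/s, m_dot(B) = 298.6 kg/s. Answer: B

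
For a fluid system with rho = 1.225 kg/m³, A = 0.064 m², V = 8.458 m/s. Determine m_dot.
Formula: \dot{m} = \rho A V
m_dot = 1.225·0.064·8.458 = 0.6631 kg/s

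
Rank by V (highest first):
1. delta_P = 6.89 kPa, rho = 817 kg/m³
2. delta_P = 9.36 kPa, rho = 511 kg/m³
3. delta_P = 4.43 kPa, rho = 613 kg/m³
Case 1: V = 4.107 m/s
Case 2: V = 6.053 m/s
Case 3: V = 3.802 m/s
Ranking (highest first): 2, 1, 3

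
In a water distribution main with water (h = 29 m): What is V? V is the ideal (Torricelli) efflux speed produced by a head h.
Formula: V = \sqrt{2 g h}
V = √(2·9.81·29) = 23.85 m/s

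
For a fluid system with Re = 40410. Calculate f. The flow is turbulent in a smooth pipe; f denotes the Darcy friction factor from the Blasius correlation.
Formula: f = \frac{0.316}{Re^{0.25}}
f = 0.316/40410^0.25 = 0.02229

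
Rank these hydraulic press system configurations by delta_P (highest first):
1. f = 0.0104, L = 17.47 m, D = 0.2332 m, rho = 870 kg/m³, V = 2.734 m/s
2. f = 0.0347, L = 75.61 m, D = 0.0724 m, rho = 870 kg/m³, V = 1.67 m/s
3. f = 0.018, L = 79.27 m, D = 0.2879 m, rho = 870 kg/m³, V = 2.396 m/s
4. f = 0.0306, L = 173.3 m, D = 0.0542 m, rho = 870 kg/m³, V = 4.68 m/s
Case 1: delta_P = 2.533 kPa
Case 2: delta_P = 43.96 kPa
Case 3: delta_P = 12.38 kPa
Case 4: delta_P = 932.2 kPa
Ranking (highest first): 4, 2, 3, 1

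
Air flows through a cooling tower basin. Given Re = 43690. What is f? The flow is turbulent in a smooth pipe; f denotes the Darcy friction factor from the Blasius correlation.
Formula: f = \frac{0.316}{Re^{0.25}}
f = 0.316/43690^0.25 = 0.02186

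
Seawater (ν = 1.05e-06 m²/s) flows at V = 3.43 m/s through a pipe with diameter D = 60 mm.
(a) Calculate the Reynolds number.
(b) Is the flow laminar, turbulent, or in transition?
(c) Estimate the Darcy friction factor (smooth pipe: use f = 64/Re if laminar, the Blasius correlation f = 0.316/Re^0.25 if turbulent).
(a) Re = V·D/ν = 3.43·0.06/1.05e-06 = 196000
(b) Flow regime: turbulent (Re > 4000)
(c) Friction factor: f = 0.316/Re^0.25 = 0.316/196000^0.25 = 0.01502 (Blasius is strictly valid for Re ≲ 1e5; used here as the smooth-pipe estimate the problem specifies)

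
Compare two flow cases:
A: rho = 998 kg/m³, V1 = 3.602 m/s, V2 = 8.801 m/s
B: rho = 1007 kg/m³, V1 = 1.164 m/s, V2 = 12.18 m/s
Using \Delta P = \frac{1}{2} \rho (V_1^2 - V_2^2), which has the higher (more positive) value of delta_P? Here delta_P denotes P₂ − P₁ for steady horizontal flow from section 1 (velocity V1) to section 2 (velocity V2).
delta_P(A) = -32.18 kPa, delta_P(B) = -74.01 kPa. Answer: A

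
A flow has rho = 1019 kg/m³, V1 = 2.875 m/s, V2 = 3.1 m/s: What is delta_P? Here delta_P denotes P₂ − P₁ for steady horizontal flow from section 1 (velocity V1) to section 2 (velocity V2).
Formula: \Delta P = \frac{1}{2} \rho (V_1^2 - V_2^2)
delta_P = 0.5·1019·(2.875² − 3.1²)/1000 = -0.685 kPa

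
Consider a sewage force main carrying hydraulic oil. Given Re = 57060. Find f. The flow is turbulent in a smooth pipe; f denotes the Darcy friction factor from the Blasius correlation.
Formula: f = \frac{0.316}{Re^{0.25}}
f = 0.316/57060^0.25 = 0.02045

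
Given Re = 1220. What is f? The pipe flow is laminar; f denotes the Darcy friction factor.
Formula: f = \frac{64}{Re}
f = 64/1220 = 0.05246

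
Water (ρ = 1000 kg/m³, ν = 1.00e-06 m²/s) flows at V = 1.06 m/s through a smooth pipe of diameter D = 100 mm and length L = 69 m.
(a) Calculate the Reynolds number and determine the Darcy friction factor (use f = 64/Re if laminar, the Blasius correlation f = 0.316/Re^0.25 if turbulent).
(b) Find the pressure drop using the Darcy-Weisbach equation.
(a) Re = V·D/ν = 1.06·0.1/1.00e-06 = 106000 → turbulent (Re > 4000); f = 0.316/Re^0.25 = 0.316/106000^0.25 = 0.017513 (Blasius is strictly valid for Re ≲ 1e5; used here as the smooth-pipe estimate the problem specifies)
(b) Darcy-Weisbach: ΔP = f·(L/D)·½ρV²/1000 = 0.017513·(69/0.100)·½·1000·1.06²/1000 = 6.789 kPa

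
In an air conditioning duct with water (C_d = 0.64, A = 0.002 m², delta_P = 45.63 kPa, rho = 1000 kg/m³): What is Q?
Formula: Q = C_d A \sqrt{\frac{2 \Delta P}{\rho}}
Q = 0.64·0.002·√(2·(45.63·1000)/1000)·1000 = 12.23 L/s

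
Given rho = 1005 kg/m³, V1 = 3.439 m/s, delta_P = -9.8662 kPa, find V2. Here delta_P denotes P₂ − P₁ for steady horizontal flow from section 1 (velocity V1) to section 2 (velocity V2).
Formula: \Delta P = \frac{1}{2} \rho (V_1^2 - V_2^2)
Substituting knowns: -9.8662 = 0.5·1005·(3.439² − V2²)/1000
Solving for V2: V2 = √(3.439² − 2·(-9.8662·1000)/1005) = 5.609 m/s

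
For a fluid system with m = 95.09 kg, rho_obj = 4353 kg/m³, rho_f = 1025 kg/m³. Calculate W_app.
Formula: W_{app} = mg\left(1 - \frac{\rho_f}{\rho_{obj}}\right)
W_app = 95.09·9.81·(1 − 1025/4353) = 713.2 N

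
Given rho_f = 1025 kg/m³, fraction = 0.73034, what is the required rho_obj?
Formula: f_{sub} = \frac{\rho_{obj}}{\rho_f}
Substituting knowns: 0.73034 = rho_obj/1025
Solving for rho_obj: rho_obj = 0.73034·1025 = 748.6 kg/m³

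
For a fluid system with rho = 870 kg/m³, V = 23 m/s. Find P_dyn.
Formula: P_{dyn} = \frac{1}{2} \rho V^2
P_dyn = 0.5·870·23²/1000 = 230.1 kPa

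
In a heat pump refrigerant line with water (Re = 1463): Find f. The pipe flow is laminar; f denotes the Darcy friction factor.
Formula: f = \frac{64}{Re}
f = 64/1463 = 0.04375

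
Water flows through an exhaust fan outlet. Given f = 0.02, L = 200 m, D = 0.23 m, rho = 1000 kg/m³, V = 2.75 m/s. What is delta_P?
Formula: \Delta P = f \frac{L}{D} \frac{\rho V^2}{2}
delta_P = 0.02·(200/0.23)·0.5·1000·2.75²/1000 = 65.76 kPa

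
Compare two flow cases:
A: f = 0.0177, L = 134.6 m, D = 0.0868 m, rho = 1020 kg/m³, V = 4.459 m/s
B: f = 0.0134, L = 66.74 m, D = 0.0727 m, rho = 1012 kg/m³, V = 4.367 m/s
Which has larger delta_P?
delta_P(A) = 278.3 kPa, delta_P(B) = 118.7 kPa. Answer: A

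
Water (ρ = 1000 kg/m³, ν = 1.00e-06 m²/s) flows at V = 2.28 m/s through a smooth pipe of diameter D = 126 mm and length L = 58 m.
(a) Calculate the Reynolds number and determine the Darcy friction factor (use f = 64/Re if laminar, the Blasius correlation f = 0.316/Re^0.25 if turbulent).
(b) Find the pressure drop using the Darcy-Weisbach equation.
(a) Re = V·D/ν = 2.28·0.126/1.00e-06 = 287280 → turbulent (Re > 4000); f = 0.316/Re^0.25 = 0.316/287280^0.25 = 0.013649 (Blasius is strictly valid for Re ≲ 1e5; used here as the smooth-pipe estimate the problem specifies)
(b) Darcy-Weisbach: ΔP = f·(L/D)·½ρV²/1000 = 0.013649·(58/0.126)·½·1000·2.28²/1000 = 16.33 kPa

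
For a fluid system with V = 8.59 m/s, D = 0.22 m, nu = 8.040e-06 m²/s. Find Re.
Formula: Re = \frac{V D}{\nu}
Re = 8.59·0.22/8.040e-06 = 235050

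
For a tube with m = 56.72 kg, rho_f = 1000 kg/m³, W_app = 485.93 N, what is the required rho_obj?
Formula: W_{app} = mg\left(1 - \frac{\rho_f}{\rho_{obj}}\right)
Substituting knowns: 485.93 = 56.72·9.81·(1 − 1000/rho_obj)
Solving for rho_obj: rho_obj = 1000/(1 − 485.93/(56.72·9.81)) = 7893 kg/m³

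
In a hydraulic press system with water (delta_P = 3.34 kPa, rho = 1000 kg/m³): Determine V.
Formula: V = \sqrt{\frac{2 \Delta P}{\rho}}
V = √(2·(3.34·1000)/1000) = 2.585 m/s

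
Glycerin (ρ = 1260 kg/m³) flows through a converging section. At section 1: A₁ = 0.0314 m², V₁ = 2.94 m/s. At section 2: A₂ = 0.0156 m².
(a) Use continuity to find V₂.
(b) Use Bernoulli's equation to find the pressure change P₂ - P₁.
(a) Continuity: A₁V₁=A₂V₂ -> V₂=A₁V₁/A₂=0.0314*2.94/0.0156=5.92 m/s
(b) Bernoulli: P₂-P₁=0.5*rho*(V₁^2-V₂^2)/1000=0.5*1260*(2.94^2-5.92^2)/1000=-16.63 kPa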